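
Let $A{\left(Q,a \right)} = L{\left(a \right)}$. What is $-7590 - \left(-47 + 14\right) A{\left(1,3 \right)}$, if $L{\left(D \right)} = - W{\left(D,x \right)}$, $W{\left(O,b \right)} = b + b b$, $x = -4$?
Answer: $-7986$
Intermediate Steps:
$W{\left(O,b \right)} = b + b^{2}$
$L{\left(D \right)} = -12$ ($L{\left(D \right)} = - \left(-4\right) \left(1 - 4\right) = - \left(-4\right) \left(-3\right) = \left(-1\right) 12 = -12$)
$A{\left(Q,a \right)} = -12$
$-7590 - \left(-47 + 14\right) A{\left(1,3 \right)} = -7590 - \left(-47 + 14\right) \left(-12\right) = -7590 - \left(-33\right) \left(-12\right) = -7590 - 396 = -7986$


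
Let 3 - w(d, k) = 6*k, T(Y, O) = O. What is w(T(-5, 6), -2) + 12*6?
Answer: 87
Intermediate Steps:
w(d, k) = 3 - 6*k
w(T(-5, 6), -2) + 12*6 = (3 - 6*(-2)) + 12*6 = (3 + 12) + 72 = 15 + 72 = 87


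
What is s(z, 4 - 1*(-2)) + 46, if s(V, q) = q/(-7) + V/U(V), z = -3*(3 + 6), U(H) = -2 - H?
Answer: 7711/175 ≈ 44.063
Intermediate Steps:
z = -27 (z = -3*9 = -27)
s(V, q) = -q/7 + V/(-2 - V) (s(V, q) = q/(-7) + V/(-2 - V) = q*(-⅐) + V/(-2 - V) = -q/7 + V/(-2 - V))
s(z, 4 - 1*(-2)) + 46 = (-1*(-27) - (4 - 1*(-2))*(2 - 27)/7)/(2 - 27) + 46 = (27 - ⅐*(4 + 2)*(-25))/(-25) + 46 = -(27 - ⅐*6*(-25))/25 + 46 = -(27 + 150/7)/25 + 46 = -1/25*339/7 + 46 = -339/175 + 46 = 7711/175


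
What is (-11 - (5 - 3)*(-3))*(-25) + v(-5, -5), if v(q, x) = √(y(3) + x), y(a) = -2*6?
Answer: 125 + I*√17 ≈ 125.0 + 4.1231*I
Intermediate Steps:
y(a) = -12 (y(a) = -1*12 = -12)
v(q, x) = √(-12 + x)
(-11 - (5 - 3)*(-3))*(-25) + v(-5, -5) = (-11 - (5 - 3)*(-3))*(-25) + √(-12 - 5) = (-11 - 2*(-3))*(-25) + √(-17) = (-11 - 1*(-6))*(-25) + I*√17 = (-11 + 6)*(-25) + I*√17 = -5*(-25) + I*√17 = 125 + I*√17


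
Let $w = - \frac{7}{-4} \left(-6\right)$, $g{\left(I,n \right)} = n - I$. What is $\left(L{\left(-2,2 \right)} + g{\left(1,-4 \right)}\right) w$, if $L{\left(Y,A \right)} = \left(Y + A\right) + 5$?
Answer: $0$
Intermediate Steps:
$L{\left(Y,A \right)} = 5 + A + Y$ ($L{\left(Y,A \right)} = \left(A + Y\right) + 5 = 5 + A + Y$)
$w = - \frac{21}{2}$ ($w = \left(-7\right) \left(- \frac{1}{4}\right) \left(-6\right) = \frac{7}{4} \left(-6\right) = - \frac{21}{2} \approx -10.5$)
$\left(L{\left(-2,2 \right)} + g{\left(1,-4 \right)}\right) w = \left(\left(5 + 2 - 2\right) - 5\right) \left(- \frac{21}{2}\right) = \left(5 - 5\right) \left(- \frac{21}{2}\right) = 0 \left(- \frac{21}{2}\right) = 0$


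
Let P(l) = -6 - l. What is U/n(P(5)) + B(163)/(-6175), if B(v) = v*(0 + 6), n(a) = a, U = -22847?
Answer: 12824497/6175 ≈ 2076.8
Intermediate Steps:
B(v) = 6*v (B(v) = v*6 = 6*v)
U/n(P(5)) + B(163)/(-6175) = -22847/(-6 - 1*5) + (6*163)/(-6175) = -22847/(-6 - 5) + 978*(-1/6175) = -22847/(-11) - 978/6175 = -22847*(-1/11) - 978/6175 = 2077 - 978/6175 = 12824497/6175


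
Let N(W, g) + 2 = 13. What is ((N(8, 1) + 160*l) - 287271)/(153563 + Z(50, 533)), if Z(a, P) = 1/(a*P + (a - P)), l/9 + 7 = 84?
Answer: -2307667730/2009141511 ≈ -1.1486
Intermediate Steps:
N(W, g) = 11 (N(W, g) = -2 + 13 = 11)
l = 693 (l = -63 + 9*84 = -63 + 756 = 693)
Z(a, P) = 1/(a - P + P*a) (Z(a, P) = 1/(P*a + (a - P)) = 1/(a - P + P*a))
((N(8, 1) + 160*l) - 287271)/(153563 + Z(50, 533)) = ((11 + 160*693) - 287271)/(153563 + 1/(50 - 1*533 + 533*50)) = ((11 + 110880) - 287271)/(153563 + 1/(50 - 533 + 26650)) = (110891 - 287271)/(153563 + 1/26167) = -176380/(153563 + 1/26167) = -176380/4018283022/26167 = -176380*26167/4018283022 = -2307667730/2009141511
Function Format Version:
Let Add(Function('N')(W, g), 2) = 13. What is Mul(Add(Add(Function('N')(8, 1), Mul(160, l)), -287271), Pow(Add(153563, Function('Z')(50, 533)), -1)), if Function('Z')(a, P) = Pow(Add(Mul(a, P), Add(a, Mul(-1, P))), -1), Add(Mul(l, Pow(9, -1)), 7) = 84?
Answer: Rational(-2307667730, 2009141511) ≈ -1.1486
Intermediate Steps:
Function('N')(W, g) = 11 (Function('N')(W, g) = Add(-2, 13) = 11)
l = 693 (l = Add(-63, Mul(9, 84)) = Add(-63, 756) = 693)
Function('Z')(a, P) = Pow(Add(a, Mul(-1, P), Mul(P, a)), -1) (Function('Z')(a, P) = Pow(Add(Mul(P, a), Add(a, Mul(-1, P))), -1) = Pow(Add(a, Mul(-1, P), Mul(P, a)), -1))
Mul(Add(Add(Function('N')(8, 1), Mul(160, l)), -287271), Pow(Add(153563, Function('Z')(50, 533)), -1)) = Mul(Add(Add(11, Mul(160, 693)), -287271), Pow(Add(153563, Pow(Add(50, Mul(-1, 533), Mul(533, 50)), -1)), -1)) = Mul(Add(Add(11, 110880), -287271), Pow(Add(153563, Pow(Add(50, -533, 26650), -1)), -1)) = Mul(Add(110891, -287271), Pow(Add(153563, Pow(26167, -1)), -1)) = Mul(-176380, Pow(Add(153563, Rational(1, 26167)), -1)) = Mul(-176380, Pow(Rational(4018283022, 26167), -1)) = Mul(-176380, Rational(26167, 4018283022)) = Rational(-2307667730, 2009141511)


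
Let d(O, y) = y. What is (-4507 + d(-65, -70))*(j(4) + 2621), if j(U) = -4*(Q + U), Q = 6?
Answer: -11813237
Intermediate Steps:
j(U) = -24 - 4*U (j(U) = -4*(6 + U) = -24 - 4*U)
(-4507 + d(-65, -70))*(j(4) + 2621) = (-4507 - 70)*((-24 - 4*4) + 2621) = -4577*((-24 - 16) + 2621) = -4577*(-40 + 2621) = -4577*2581 = -11813237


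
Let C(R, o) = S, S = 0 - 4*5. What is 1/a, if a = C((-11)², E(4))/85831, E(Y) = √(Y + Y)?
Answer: -85831/20 ≈ -4291.5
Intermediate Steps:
E(Y) = √2*√Y (E(Y) = √(2*Y) = √2*√Y)
S = -20 (S = 0 - 20 = -20)
C(R, o) = -20
a = -20/85831 ≈ -0.00023302
1/a = 1/(-20/85831) = -85831/20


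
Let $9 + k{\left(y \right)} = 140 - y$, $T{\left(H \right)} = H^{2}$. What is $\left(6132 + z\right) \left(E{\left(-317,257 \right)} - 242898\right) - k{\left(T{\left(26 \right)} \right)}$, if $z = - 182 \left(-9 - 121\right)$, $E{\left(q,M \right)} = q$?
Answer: $-7245860735$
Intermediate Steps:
$z = 23660$ ($z = \left(-182\right) \left(-130\right) = 23660$)
$k{\left(y \right)} = 131 - y$ ($k{\left(y \right)} = -9 - \left(-140 + y\right) = 131 - y$)
$\left(6132 + z\right) \left(E{\left(-317,257 \right)} - 242898\right) - k{\left(T{\left(26 \right)} \right)} = \left(6132 + 23660\right) \left(-317 - 242898\right) - \left(131 - 26^{2}\right) = 29792 \left(-243215\right) - \left(131 - 676\right) = -7245861280 - \left(131 - 676\right) = -7245861280 - -545 = -7245861280 + 545 = -7245860735$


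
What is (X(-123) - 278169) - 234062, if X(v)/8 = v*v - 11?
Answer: -391287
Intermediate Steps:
X(v) = -88 + 8*v**2 (X(v) = 8*(v*v - 11) = 8*(v**2 - 11) = 8*(-11 + v**2) = -88 + 8*v**2)
(X(-123) - 278169) - 234062 = ((-88 + 8*(-123)**2) - 278169) - 234062 = ((-88 + 8*15129) - 278169) - 234062 = ((-88 + 121032) - 278169) - 234062 = (120944 - 278169) - 234062 = -157225 - 234062 = -391287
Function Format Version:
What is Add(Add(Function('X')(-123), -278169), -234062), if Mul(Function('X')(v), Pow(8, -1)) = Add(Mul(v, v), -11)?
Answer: -391287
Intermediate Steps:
Function('X')(v) = Add(-88, Mul(8, Pow(v, 2))) (Function('X')(v) = Mul(8, Add(Mul(v, v), -11)) = Mul(8, Add(Pow(v, 2), -11)) = Mul(8, Add(-11, Pow(v, 2))) = Add(-88, Mul(8, Pow(v, 2))))
Add(Add(Function('X')(-123), -278169), -234062) = Add(Add(Add(-88, Mul(8, Pow(-123, 2))), -278169), -234062) = Add(Add(Add(-88, Mul(8, 15129)), -278169), -234062) = Add(Add(Add(-88, 121032), -278169), -234062) = Add(Add(120944, -278169), -234062) = Add(-157225, -234062) = -391287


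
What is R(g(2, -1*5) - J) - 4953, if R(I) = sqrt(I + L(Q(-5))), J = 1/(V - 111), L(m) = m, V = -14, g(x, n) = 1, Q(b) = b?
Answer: -4953 + I*sqrt(2495)/25 ≈ -4953.0 + 1.998*I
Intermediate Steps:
J = -1/125 (J = 1/(-14 - 111) = 1/(-125) = -1/125 ≈ -0.0080000)
R(I) = sqrt(-5 + I) (R(I) = sqrt(I - 5) = sqrt(-5 + I))
R(g(2, -1*5) - J) - 4953 = sqrt(-5 + (1 - 1*(-1/125))) - 4953 = sqrt(-5 + (1 + 1/125)) - 4953 = sqrt(-5 + 126/125) - 4953 = sqrt(-499/125) - 4953 = I*sqrt(2495)/25 - 4953 = -4953 + I*sqrt(2495)/25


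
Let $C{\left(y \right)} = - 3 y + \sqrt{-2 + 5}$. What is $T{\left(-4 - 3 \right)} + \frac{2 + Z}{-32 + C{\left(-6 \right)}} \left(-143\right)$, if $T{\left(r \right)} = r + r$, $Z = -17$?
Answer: $- \frac{32732}{193} - \frac{2145 \sqrt{3}}{193} \approx -188.85$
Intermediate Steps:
$C{\left(y \right)} = \sqrt{3} - 3 y$ ($C{\left(y \right)} = - 3 y + \sqrt{3} = \sqrt{3} - 3 y$)
$T{\left(r \right)} = 2 r$
$T{\left(-4 - 3 \right)} + \frac{2 + Z}{-32 + C{\left(-6 \right)}} \left(-143\right) = 2 \left(-4 - 3\right) + \frac{2 - 17}{-32 + \left(\sqrt{3} - -18\right)} \left(-143\right) = 2 \left(-4 - 3\right) + - \frac{15}{-32 + \left(\sqrt{3} + 18\right)} \left(-143\right) = 2 \left(-7\right) + - \frac{15}{-32 + \left(18 + \sqrt{3}\right)} \left(-143\right) = -14 + - \frac{15}{-14 + \sqrt{3}} \left(-143\right) = -14 + \frac{2145}{-14 + \sqrt{3}}$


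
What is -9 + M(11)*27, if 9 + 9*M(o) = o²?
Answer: 327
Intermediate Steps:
M(o) = -1 + o²/9
-9 + M(11)*27 = -9 + (-1 + (⅑)*11²)*27 = -9 + (-1 + (⅑)*121)*27 = -9 + (-1 + 121/9)*27 = -9 + (112/9)*27 = -9 + 336 = 327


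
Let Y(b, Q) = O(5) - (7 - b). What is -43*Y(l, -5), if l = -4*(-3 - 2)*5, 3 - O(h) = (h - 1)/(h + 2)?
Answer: -28724/7 ≈ -4103.4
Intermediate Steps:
O(h) = 3 - (-1 + h)/(2 + h) (O(h) = 3 - (h - 1)/(h + 2) = 3 - (-1 + h)/(2 + h))
l = 100 (l = -4*(-5)*5 = 20*5 = 100)
Y(b, Q) = -32/7 + b (Y(b, Q) = (7 + 2*5)/(2 + 5) - (7 - b) = (7 + 10)/7 + (-7 + b) = (⅐)*17 + (-7 + b) = 17/7 + (-7 + b) = -32/7 + b)
-43*Y(l, -5) = -43*(-32/7 + 100) = -43*668/7 = -28724/7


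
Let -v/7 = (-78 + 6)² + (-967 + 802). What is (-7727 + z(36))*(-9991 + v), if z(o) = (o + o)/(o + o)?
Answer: 348628024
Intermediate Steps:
z(o) = 1 (z(o) = (2*o)/((2*o)) = (2*o)*(1/(2*o)) = 1)
v = -35133 (v = -7*((-78 + 6)² + (-967 + 802)) = -7*((-72)² - 165) = -7*(5184 - 165) = -7*5019 = -35133)
(-7727 + z(36))*(-9991 + v) = (-7727 + 1)*(-9991 - 35133) = -7726*(-45124) = 348628024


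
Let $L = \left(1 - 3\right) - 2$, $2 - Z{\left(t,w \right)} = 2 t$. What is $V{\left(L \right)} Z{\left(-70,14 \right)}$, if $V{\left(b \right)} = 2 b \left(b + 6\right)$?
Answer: $-2272$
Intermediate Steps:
$Z{\left(t,w \right)} = 2 - 2 t$
$L = -4$ ($L = -2 - 2 = -4$)
$V{\left(b \right)} = 2 b \left(6 + b\right)$
$V{\left(L \right)} Z{\left(-70,14 \right)} = 2 \left(-4\right) \left(6 - 4\right) \left(2 - -140\right) = 2 \left(-4\right) 2 \left(2 + 140\right) = \left(-16\right) 142 = -2272$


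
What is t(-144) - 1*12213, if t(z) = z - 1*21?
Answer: -12378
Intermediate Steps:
t(z) = -21 + z (t(z) = z - 21 = -21 + z)
t(-144) - 1*12213 = (-21 - 144) - 1*12213 = -165 - 12213 = -12378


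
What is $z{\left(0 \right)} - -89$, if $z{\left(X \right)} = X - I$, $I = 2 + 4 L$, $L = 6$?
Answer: $63$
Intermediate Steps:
$I = 26$ ($I = 2 + 4 \cdot 6 = 2 + 24 = 26$)
$z{\left(X \right)} = -26 + X$ ($z{\left(X \right)} = X - 26 = -26 + X$)
$z{\left(0 \right)} - -89 = \left(-26 + 0\right) - -89 = -26 + 89 = 63$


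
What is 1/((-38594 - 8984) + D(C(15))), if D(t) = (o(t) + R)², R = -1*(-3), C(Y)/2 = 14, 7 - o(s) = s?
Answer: -1/47254 ≈ -2.1162e-5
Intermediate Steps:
o(s) = 7 - s
C(Y) = 28 (C(Y) = 2*14 = 28)
R = 3
D(t) = (10 - t)² (D(t) = ((7 - t) + 3)² = (10 - t)²)
1/((-38594 - 8984) + D(C(15))) = 1/((-38594 - 8984) + (-10 + 28)²) = 1/(-47578 + 18²) = 1/(-47578 + 324) = 1/(-47254) = -1/47254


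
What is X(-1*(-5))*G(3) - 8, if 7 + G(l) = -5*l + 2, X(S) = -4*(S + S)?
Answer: 792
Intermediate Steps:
X(S) = -8*S
G(l) = -5 - 5*l (G(l) = -7 + (-5*l + 2) = -7 + (2 - 5*l) = -5 - 5*l)
X(-1*(-5))*G(3) - 8 = (-(-8)*(-5))*(-5 - 5*3) - 8 = (-8*5)*(-5 - 15) - 8 = -40*(-20) - 8 = 800 - 8 = 792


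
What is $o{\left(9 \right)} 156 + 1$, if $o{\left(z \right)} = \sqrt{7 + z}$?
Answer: $625$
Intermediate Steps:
$o{\left(9 \right)} 156 + 1 = \sqrt{7 + 9} \cdot 156 + 1 = \sqrt{16} \cdot 156 + 1 = 4 \cdot 156 + 1 = 624 + 1 = 625$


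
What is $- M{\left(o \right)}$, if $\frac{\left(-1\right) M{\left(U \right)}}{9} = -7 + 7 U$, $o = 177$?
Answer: $11088$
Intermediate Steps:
$M{\left(U \right)} = 63 - 63 U$ ($M{\left(U \right)} = - 9 \left(-7 + 7 U\right) = 63 - 63 U$)
$- M{\left(o \right)} = - (63 - 11151) = \left(-1\right) \left(-11088\right) = 11088$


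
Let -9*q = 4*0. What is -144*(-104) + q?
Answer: 14976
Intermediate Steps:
q = 0 (q = -4*0/9 = -⅑*0 = 0)
-144*(-104) + q = -144*(-104) + 0 = 14976 + 0 = 14976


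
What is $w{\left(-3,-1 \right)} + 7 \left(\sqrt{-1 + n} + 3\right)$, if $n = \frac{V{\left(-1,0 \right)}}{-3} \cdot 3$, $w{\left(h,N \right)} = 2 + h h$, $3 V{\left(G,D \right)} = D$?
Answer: $32 + 7 i \approx 32.0 + 7.0 i$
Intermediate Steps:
$V{\left(G,D \right)} = \frac{D}{3}$
$w{\left(h,N \right)} = 2 + h^{2}$
$n = 0$ ($n = \frac{\frac{1}{3} \cdot 0}{-3} \cdot 3 = 0 \left(- \frac{1}{3}\right) 3 = 0 \cdot 3 = 0$)
$w{\left(-3,-1 \right)} + 7 \left(\sqrt{-1 + n} + 3\right) = \left(2 + \left(-3\right)^{2}\right) + 7 \left(\sqrt{-1 + 0} + 3\right) = \left(2 + 9\right) + 7 \left(\sqrt{-1} + 3\right) = 11 + 7 \left(i + 3\right) = 11 + 7 \left(3 + i\right) = 11 + \left(21 + 7 i\right) = 32 + 7 i$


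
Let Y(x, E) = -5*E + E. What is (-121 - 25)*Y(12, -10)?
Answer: -5840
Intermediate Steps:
Y(x, E) = -4*E
(-121 - 25)*Y(12, -10) = (-121 - 25)*(-4*(-10)) = -146*40 = -5840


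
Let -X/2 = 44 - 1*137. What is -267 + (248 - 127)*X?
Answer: 22239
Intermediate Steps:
X = 186 (X = -2*(44 - 1*137) = -2*(44 - 137) = -2*(-93) = 186)
-267 + (248 - 127)*X = -267 + (248 - 127)*186 = -267 + 121*186 = -267 + 22506 = 22239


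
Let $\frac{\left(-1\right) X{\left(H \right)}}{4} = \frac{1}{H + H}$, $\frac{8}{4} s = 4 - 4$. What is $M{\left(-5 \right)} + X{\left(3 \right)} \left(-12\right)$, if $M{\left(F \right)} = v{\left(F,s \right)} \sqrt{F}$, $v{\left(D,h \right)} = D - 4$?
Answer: $8 - 9 i \sqrt{5} \approx 8.0 - 20.125 i$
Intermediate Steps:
$s = 0$ ($s = \frac{4 - 4}{2} = \frac{1}{2} \cdot 0 = 0$)
$v{\left(D,h \right)} = -4 + D$
$X{\left(H \right)} = - \frac{2}{H}$ ($X{\left(H \right)} = - \frac{4}{H + H} = - \frac{4}{2 H} = - 4 \frac{1}{2 H} = - \frac{2}{H}$)
$M{\left(F \right)} = \sqrt{F} \left(-4 + F\right)$ ($M{\left(F \right)} = \left(-4 + F\right) \sqrt{F} = \sqrt{F} \left(-4 + F\right)$)
$M{\left(-5 \right)} + X{\left(3 \right)} \left(-12\right) = \sqrt{-5} \left(-4 - 5\right) + - \frac{2}{3} \left(-12\right) = i \sqrt{5} \left(-9\right) + \left(-2\right) \frac{1}{3} \left(-12\right) = - 9 i \sqrt{5} - -8 = - 9 i \sqrt{5} + 8 = 8 - 9 i \sqrt{5}$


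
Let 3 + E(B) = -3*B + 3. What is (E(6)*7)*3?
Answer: -378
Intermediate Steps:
E(B) = -3*B (E(B) = -3 + (-3*B + 3) = -3 + (3 - 3*B) = -3*B)
(E(6)*7)*3 = (-3*6*7)*3 = -18*7*3 = -126*3 = -378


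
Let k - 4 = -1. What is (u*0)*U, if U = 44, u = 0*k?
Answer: 0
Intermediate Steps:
k = 3 (k = 4 - 1 = 3)
u = 0 (u = 0*3 = 0)
(u*0)*U = (0*0)*44 = 0*44 = 0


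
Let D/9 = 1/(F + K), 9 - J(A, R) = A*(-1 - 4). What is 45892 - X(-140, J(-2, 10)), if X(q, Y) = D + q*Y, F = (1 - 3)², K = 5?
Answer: 45751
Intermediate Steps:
J(A, R) = 9 + 5*A (J(A, R) = 9 - A*(-1 - 4) = 9 - A*(-5) = 9 - (-5)*A = 9 + 5*A)
F = 4 (F = (-2)² = 4)
D = 1 (D = 9/(4 + 5) = 9/9 = 9*(⅑) = 1)
X(q, Y) = 1 + Y*q (X(q, Y) = 1 + q*Y = 1 + Y*q)
45892 - X(-140, J(-2, 10)) = 45892 - (1 + (9 + 5*(-2))*(-140)) = 45892 - (1 + (9 - 10)*(-140)) = 45892 - (1 - 1*(-140)) = 45892 - (1 + 140) = 45892 - 1*141 = 45892 - 141 = 45751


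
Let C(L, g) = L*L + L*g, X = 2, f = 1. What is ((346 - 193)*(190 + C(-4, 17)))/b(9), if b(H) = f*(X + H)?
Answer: 21114/11 ≈ 1919.5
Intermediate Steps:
C(L, g) = L² + L*g
b(H) = 2 + H (b(H) = 1*(2 + H) = 2 + H)
((346 - 193)*(190 + C(-4, 17)))/b(9) = ((346 - 193)*(190 - 4*(-4 + 17)))/(2 + 9) = (153*(190 - 4*13))/11 = (153*(190 - 52))*(1/11) = (153*138)*(1/11) = 21114*(1/11) = 21114/11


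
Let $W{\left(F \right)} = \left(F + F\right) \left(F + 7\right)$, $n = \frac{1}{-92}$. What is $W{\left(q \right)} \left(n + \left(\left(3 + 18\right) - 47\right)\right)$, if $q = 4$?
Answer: $- \frac{52646}{23} \approx -2289.0$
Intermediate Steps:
$n = - \frac{1}{92} \approx -0.01087$
$W{\left(F \right)} = 2 F \left(7 + F\right)$
$W{\left(q \right)} \left(n + \left(\left(3 + 18\right) - 47\right)\right) = 2 \cdot 4 \left(7 + 4\right) \left(- \frac{1}{92} + \left(\left(3 + 18\right) - 47\right)\right) = 2 \cdot 4 \cdot 11 \left(- \frac{1}{92} + \left(21 - 47\right)\right) = 88 \left(- \frac{1}{92} - 26\right) = 88 \left(- \frac{2393}{92}\right) = - \frac{52646}{23}$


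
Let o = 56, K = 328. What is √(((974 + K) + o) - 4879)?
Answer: I*√3521 ≈ 59.338*I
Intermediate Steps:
√(((974 + K) + o) - 4879) = √(((974 + 328) + 56) - 4879) = √((1302 + 56) - 4879) = √(1358 - 4879) = √(-3521) = I*√3521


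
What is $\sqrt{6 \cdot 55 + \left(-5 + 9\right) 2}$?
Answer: $13 \sqrt{2} \approx 18.385$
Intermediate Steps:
$\sqrt{6 \cdot 55 + \left(-5 + 9\right) 2} = \sqrt{330 + 4 \cdot 2} = \sqrt{330 + 8} = \sqrt{338} = 13 \sqrt{2}$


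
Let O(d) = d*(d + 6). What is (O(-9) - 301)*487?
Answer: -133438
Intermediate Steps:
O(d) = d*(6 + d)
(O(-9) - 301)*487 = (-9*(6 - 9) - 301)*487 = (-9*(-3) - 301)*487 = (27 - 301)*487 = -274*487 = -133438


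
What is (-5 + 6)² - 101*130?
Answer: -13129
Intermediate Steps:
(-5 + 6)² - 101*130 = 1² - 13130 = 1 - 13130 = -13129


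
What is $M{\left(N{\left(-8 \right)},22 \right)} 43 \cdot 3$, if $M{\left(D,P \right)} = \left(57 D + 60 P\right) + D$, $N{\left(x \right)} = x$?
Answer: $110424$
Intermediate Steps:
$M{\left(D,P \right)} = 58 D + 60 P$
$M{\left(N{\left(-8 \right)},22 \right)} 43 \cdot 3 = \left(58 \left(-8\right) + 60 \cdot 22\right) 43 \cdot 3 = \left(-464 + 1320\right) 129 = 856 \cdot 129 = 110424$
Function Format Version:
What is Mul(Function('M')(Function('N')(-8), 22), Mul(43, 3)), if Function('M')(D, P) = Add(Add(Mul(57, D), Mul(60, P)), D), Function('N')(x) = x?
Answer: 110424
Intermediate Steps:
Function('M')(D, P) = Add(Mul(58, D), Mul(60, P))
Mul(Function('M')(Function('N')(-8), 22), Mul(43, 3)) = Mul(Add(Mul(58, -8), Mul(60, 22)), Mul(43, 3)) = Mul(Add(-464, 1320), 129) = Mul(856, 129) = 110424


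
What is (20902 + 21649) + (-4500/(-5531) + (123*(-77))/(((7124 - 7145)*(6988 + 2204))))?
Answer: 2163377207033/50840952 ≈ 42552.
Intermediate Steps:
(20902 + 21649) + (-4500/(-5531) + (123*(-77))/(((7124 - 7145)*(6988 + 2204)))) = 42551 + (-4500*(-1/5531) - 9471/((-21*9192))) = 42551 + (4500/5531 - 9471/(-193032)) = 42551 + (4500/5531 - 9471*(-1/193032)) = 42551 + (4500/5531 + 451/9192) = 42551 + 43858481/50840952 = 2163377207033/50840952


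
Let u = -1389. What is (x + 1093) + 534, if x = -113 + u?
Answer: 125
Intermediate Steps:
x = -1502 (x = -113 - 1389 = -1502)
(x + 1093) + 534 = (-1502 + 1093) + 534 = -409 + 534 = 125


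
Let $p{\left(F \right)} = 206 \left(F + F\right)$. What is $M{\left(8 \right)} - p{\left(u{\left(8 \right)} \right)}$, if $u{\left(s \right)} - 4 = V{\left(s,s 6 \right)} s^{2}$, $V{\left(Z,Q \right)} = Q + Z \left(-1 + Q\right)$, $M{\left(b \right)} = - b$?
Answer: $-11181688$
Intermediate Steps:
$u{\left(s \right)} = 4 + s^{2} \left(5 s + 6 s^{2}\right)$ ($u{\left(s \right)} = 4 + \left(s 6 - s + s 6 s\right) s^{2} = 4 + \left(6 s - s + 6 s s\right) s^{2} = 4 + \left(6 s - s + 6 s^{2}\right) s^{2} = 4 + \left(5 s + 6 s^{2}\right) s^{2} = 4 + s^{2} \left(5 s + 6 s^{2}\right)$)
$p{\left(F \right)} = 412 F$ ($p{\left(F \right)} = 206 \cdot 2 F = 412 F$)
$M{\left(8 \right)} - p{\left(u{\left(8 \right)} \right)} = \left(-1\right) 8 - 412 \left(4 + 8^{3} \left(5 + 6 \cdot 8\right)\right) = -8 - 412 \left(4 + 512 \left(5 + 48\right)\right) = -8 - 412 \left(4 + 512 \cdot 53\right) = -8 - 412 \left(4 + 27136\right) = -8 - 412 \cdot 27140 = -8 - 11181680 = -11181688$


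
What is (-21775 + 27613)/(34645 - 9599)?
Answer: 417/1789 ≈ 0.23309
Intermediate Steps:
(-21775 + 27613)/(34645 - 9599) = 5838/25046 = 5838*(1/25046) = 417/1789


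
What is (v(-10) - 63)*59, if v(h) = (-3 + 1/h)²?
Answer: -315001/100 ≈ -3150.0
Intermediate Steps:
(v(-10) - 63)*59 = ((-1 + 3*(-10))²/(-10)² - 63)*59 = ((-1 - 30)²/100 - 63)*59 = ((1/100)*(-31)² - 63)*59 = ((1/100)*961 - 63)*59 = (961/100 - 63)*59 = -5339/100*59 = -315001/100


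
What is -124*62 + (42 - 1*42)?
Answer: -7688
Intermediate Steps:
-124*62 + (42 - 1*42) = -7688 + (42 - 42) = -7688 + 0 = -7688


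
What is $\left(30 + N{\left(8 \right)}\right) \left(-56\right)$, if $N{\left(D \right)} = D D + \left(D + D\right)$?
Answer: $-6160$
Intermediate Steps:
$N{\left(D \right)} = D^{2} + 2 D$
$\left(30 + N{\left(8 \right)}\right) \left(-56\right) = \left(30 + 8 \left(2 + 8\right)\right) \left(-56\right) = \left(30 + 8 \cdot 10\right) \left(-56\right) = \left(30 + 80\right) \left(-56\right) = 110 \left(-56\right) = -6160$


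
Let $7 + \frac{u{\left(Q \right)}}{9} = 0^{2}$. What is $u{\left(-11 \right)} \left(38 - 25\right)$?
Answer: $-819$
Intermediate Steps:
$u{\left(Q \right)} = -63$ ($u{\left(Q \right)} = -63 + 9 \cdot 0^{2} = -63 + 9 \cdot 0 = -63 + 0 = -63$)
$u{\left(-11 \right)} \left(38 - 25\right) = - 63 \left(38 - 25\right) = \left(-63\right) 13 = -819$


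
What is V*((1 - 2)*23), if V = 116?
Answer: -2668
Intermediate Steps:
V*((1 - 2)*23) = 116*((1 - 2)*23) = 116*(-1*23) = 116*(-23) = -2668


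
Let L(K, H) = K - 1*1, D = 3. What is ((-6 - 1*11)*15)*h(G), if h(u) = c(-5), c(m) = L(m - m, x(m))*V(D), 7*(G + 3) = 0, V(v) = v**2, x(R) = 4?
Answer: 2295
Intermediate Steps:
L(K, H) = -1 + K (L(K, H) = K - 1 = -1 + K)
G = -3 (G = -3 + (1/7)*0 = -3 + 0 = -3)
c(m) = -9 (c(m) = (-1 + (m - m))*3**2 = (-1 + 0)*9 = -1*9 = -9)
h(u) = -9
((-6 - 1*11)*15)*h(G) = ((-6 - 1*11)*15)*(-9) = ((-6 - 11)*15)*(-9) = -17*15*(-9) = -255*(-9) = 2295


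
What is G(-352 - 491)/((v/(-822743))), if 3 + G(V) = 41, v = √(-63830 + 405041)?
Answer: -31264234*√2019/26247 ≈ -53523.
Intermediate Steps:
v = 13*√2019 (v = √341211 = 13*√2019 ≈ 584.13)
G(V) = 38 (G(V) = -3 + 41 = 38)
G(-352 - 491)/((v/(-822743))) = 38/(((13*√2019)/(-822743))) = 38/(((13*√2019)*(-1/822743))) = 38/((-13*√2019/822743)) = 38*(-822743*√2019/26247) = -31264234*√2019/26247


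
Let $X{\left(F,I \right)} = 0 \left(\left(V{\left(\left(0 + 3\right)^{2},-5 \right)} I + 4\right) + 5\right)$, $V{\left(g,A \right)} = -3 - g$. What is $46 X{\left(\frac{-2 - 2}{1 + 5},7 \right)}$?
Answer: $0$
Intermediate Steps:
$X{\left(F,I \right)} = 0$ ($X{\left(F,I \right)} = 0 \left(\left(\left(-3 - \left(0 + 3\right)^{2}\right) I + 4\right) + 5\right) = 0 \left(\left(\left(-3 - 3^{2}\right) I + 4\right) + 5\right) = 0 \left(\left(\left(-3 - 9\right) I + 4\right) + 5\right) = 0 \left(\left(- 12 I + 4\right) + 5\right) = 0 \left(\left(4 - 12 I\right) + 5\right) = 0 \left(9 - 12 I\right) = 0$)
$46 X{\left(\frac{-2 - 2}{1 + 5},7 \right)} = 46 \cdot 0 = 0$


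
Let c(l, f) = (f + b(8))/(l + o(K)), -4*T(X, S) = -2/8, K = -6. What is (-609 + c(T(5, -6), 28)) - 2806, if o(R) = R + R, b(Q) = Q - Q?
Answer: -652713/191 ≈ -3417.3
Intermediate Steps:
b(Q) = 0
o(R) = 2*R
T(X, S) = 1/16 (T(X, S) = -(-1)/(2*8) = -1/4*(-1/4) = 1/16)
c(l, f) = f/(-12 + l) (c(l, f) = (f + 0)/(l + 2*(-6)) = f/(l - 12) = f/(-12 + l))
(-609 + c(T(5, -6), 28)) - 2806 = (-609 + 28/(-12 + 1/16)) - 2806 = (-609 + 28/(-191/16)) - 2806 = (-609 + 28*(-16/191)) - 2806 = (-609 - 448/191) - 2806 = -116767/191 - 2806 = -652713/191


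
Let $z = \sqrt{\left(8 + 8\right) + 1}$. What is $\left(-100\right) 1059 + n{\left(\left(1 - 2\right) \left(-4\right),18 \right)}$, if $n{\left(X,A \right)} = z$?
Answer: $-105900 + \sqrt{17} \approx -1.059 \cdot 10^{5}$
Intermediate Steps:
$z = \sqrt{17}$ ($z = \sqrt{16 + 1} = \sqrt{17} \approx 4.1231$)
$n{\left(X,A \right)} = \sqrt{17}$
$\left(-100\right) 1059 + n{\left(\left(1 - 2\right) \left(-4\right),18 \right)} = \left(-100\right) 1059 + \sqrt{17} = -105900 + \sqrt{17}$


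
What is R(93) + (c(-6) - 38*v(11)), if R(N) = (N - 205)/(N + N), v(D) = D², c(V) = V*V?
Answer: -424322/93 ≈ -4562.6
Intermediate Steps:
c(V) = V²
R(N) = (-205 + N)/(2*N) (R(N) = (-205 + N)/((2*N)) = (-205 + N)*(1/(2*N)) = (-205 + N)/(2*N))
R(93) + (c(-6) - 38*v(11)) = (½)*(-205 + 93)/93 + ((-6)² - 38*11²) = (½)*(1/93)*(-112) + (36 - 38*121) = -56/93 + (36 - 4598) = -56/93 - 4562 = -424322/93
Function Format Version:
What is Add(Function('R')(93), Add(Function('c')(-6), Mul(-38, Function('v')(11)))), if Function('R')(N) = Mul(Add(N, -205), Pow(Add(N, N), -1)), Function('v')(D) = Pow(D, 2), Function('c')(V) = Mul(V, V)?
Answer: Rational(-424322, 93) ≈ -4562.6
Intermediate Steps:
Function('c')(V) = Pow(V, 2)
Function('R')(N) = Mul(Rational(1, 2), Pow(N, -1), Add(-205, N)) (Function('R')(N) = Mul(Add(-205, N), Pow(Mul(2, N), -1)) = Mul(Add(-205, N), Mul(Rational(1, 2), Pow(N, -1))) = Mul(Rational(1, 2), Pow(N, -1), Add(-205, N)))
Add(Function('R')(93), Add(Function('c')(-6), Mul(-38, Function('v')(11)))) = Add(Mul(Rational(1, 2), Pow(93, -1), Add(-205, 93)), Add(Pow(-6, 2), Mul(-38, Pow(11, 2)))) = Add(Mul(Rational(1, 2), Rational(1, 93), -112), Add(36, Mul(-38, 121))) = Add(Rational(-56, 93), Add(36, -4598)) = Add(Rational(-56, 93), -4562) = Rational(-424322, 93)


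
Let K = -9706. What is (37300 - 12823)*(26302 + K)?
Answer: 406220292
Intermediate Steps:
(37300 - 12823)*(26302 + K) = (37300 - 12823)*(26302 - 9706) = 24477*16596 = 406220292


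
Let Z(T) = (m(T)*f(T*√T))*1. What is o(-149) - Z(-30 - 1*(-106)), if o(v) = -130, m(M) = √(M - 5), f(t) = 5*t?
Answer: -130 - 760*√1349 ≈ -28044.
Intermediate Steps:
m(M) = √(-5 + M)
Z(T) = 5*T^(3/2)*√(-5 + T) (Z(T) = (√(-5 + T)*(5*(T*√T)))*1 = (√(-5 + T)*(5*T^(3/2)))*1 = (5*T^(3/2)*√(-5 + T))*1 = 5*T^(3/2)*√(-5 + T))
o(-149) - Z(-30 - 1*(-106)) = -130 - 5*(-30 - 1*(-106))^(3/2)*√(-5 + (-30 - 1*(-106))) = -130 - 5*(-30 + 106)^(3/2)*√(-5 + (-30 + 106)) = -130 - 5*76^(3/2)*√(-5 + 76) = -130 - 5*152*√19*√71 = -130 - 760*√1349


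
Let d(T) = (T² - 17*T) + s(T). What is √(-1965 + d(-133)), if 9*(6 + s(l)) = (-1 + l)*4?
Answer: 5*√6451/3 ≈ 133.86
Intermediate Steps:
s(l) = -58/9 + 4*l/9 (s(l) = -6 + ((-1 + l)*4)/9 = -6 + (-4 + 4*l)/9 = -6 + (-4/9 + 4*l/9) = -58/9 + 4*l/9)
d(T) = -58/9 + T² - 149*T/9 (d(T) = (T² - 17*T) + (-58/9 + 4*T/9) = -58/9 + T² - 149*T/9)
√(-1965 + d(-133)) = √(-1965 + (-58/9 + (-133)² - 149/9*(-133))) = √(-1965 + (-58/9 + 17689 + 19817/9)) = √(-1965 + 178960/9) = √(161275/9) = 5*√6451/3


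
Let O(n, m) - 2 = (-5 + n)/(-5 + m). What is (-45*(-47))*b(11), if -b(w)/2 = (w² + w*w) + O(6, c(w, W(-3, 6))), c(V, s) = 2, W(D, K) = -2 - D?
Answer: -1030710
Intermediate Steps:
O(n, m) = 2 + (-5 + n)/(-5 + m)
b(w) = -10/3 - 4*w² (b(w) = -2*((w² + w*w) + (-15 + 6 + 2*2)/(-5 + 2)) = -2*((w² + w²) + (-15 + 6 + 4)/(-3)) = -2*(2*w² - ⅓*(-5)) = -2*(2*w² + 5/3) = -2*(5/3 + 2*w²) = -10/3 - 4*w²)
(-45*(-47))*b(11) = (-45*(-47))*(-10/3 - 4*11²) = 2115*(-10/3 - 4*121) = 2115*(-10/3 - 484) = 2115*(-1462/3) = -1030710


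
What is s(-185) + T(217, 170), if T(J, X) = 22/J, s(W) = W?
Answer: -40123/217 ≈ -184.90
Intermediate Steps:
T(J, X) = 22/J
s(-185) + T(217, 170) = -185 + 22/217 = -40123/217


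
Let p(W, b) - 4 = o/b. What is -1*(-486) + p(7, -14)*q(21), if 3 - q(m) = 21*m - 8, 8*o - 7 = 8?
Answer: -65879/56 ≈ -1176.4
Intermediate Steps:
o = 15/8 (o = 7/8 + (⅛)*8 = 7/8 + 1 = 15/8 ≈ 1.8750)
q(m) = 11 - 21*m (q(m) = 3 - (21*m - 8) = 3 - (-8 + 21*m) = 3 + (8 - 21*m) = 11 - 21*m)
p(W, b) = 4 + 15/(8*b)
-1*(-486) + p(7, -14)*q(21) = -1*(-486) + (4 + (15/8)/(-14))*(11 - 21*21) = 486 + (4 + (15/8)*(-1/14))*(11 - 441) = 486 + (4 - 15/112)*(-430) = 486 + (433/112)*(-430) = 486 - 93095/56 = -65879/56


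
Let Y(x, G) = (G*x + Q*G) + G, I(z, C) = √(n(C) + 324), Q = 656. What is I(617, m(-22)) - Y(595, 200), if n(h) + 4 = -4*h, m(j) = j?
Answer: -250400 + 2*√102 ≈ -2.5038e+5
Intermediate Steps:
n(h) = -4 - 4*h
I(z, C) = √(320 - 4*C) (I(z, C) = √((-4 - 4*C) + 324) = √(320 - 4*C))
Y(x, G) = 657*G + G*x (Y(x, G) = (G*x + 656*G) + G = (656*G + G*x) + G = 657*G + G*x)
I(617, m(-22)) - Y(595, 200) = 2*√(80 - 1*(-22)) - 200*(657 + 595) = 2*√(80 + 22) - 200*1252 = 2*√102 - 1*250400 = 2*√102 - 250400 = -250400 + 2*√102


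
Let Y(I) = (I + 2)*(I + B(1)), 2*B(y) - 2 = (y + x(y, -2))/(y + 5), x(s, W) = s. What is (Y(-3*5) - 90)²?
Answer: 290521/36 ≈ 8070.0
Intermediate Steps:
B(y) = 1 + y/(5 + y) (B(y) = 1 + ((y + y)/(y + 5))/2 = 1 + ((2*y)/(5 + y))/2 = 1 + (2*y/(5 + y))/2 = 1 + y/(5 + y))
Y(I) = (2 + I)*(7/6 + I) (Y(I) = (I + 2)*(I + (5 + 2*1)/(5 + 1)) = (2 + I)*(I + (5 + 2)/6) = (2 + I)*(I + (⅙)*7) = (2 + I)*(I + 7/6) = (2 + I)*(7/6 + I))
(Y(-3*5) - 90)² = ((7/3 + (-3*5)² + 19*(-3*5)/6) - 90)² = ((7/3 + (-15)² + (19/6)*(-15)) - 90)² = ((7/3 + 225 - 95/2) - 90)² = (1079/6 - 90)² = (539/6)² = 290521/36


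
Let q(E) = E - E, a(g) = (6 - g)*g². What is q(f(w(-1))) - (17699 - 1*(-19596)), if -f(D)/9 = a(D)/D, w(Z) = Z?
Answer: -37295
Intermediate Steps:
a(g) = g²*(6 - g)
f(D) = -9*D*(6 - D) (f(D) = -9*D²*(6 - D)/D = -9*D*(6 - D))
q(E) = 0
q(f(w(-1))) - (17699 - 1*(-19596)) = 0 - (17699 - 1*(-19596)) = 0 - (17699 + 19596) = 0 - 1*37295 = 0 - 37295 = -37295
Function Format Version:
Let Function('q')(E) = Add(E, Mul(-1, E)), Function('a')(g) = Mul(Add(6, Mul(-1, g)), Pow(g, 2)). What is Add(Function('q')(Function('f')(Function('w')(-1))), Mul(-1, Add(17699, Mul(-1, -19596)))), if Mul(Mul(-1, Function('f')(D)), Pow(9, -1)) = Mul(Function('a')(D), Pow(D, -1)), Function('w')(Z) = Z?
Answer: -37295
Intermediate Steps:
Function('a')(g) = Mul(Pow(g, 2), Add(6, Mul(-1, g)))
Function('f')(D) = Mul(-9, D, Add(6, Mul(-1, D))) (Function('f')(D) = Mul(-9, Mul(Mul(Pow(D, 2), Add(6, Mul(-1, D))), Pow(D, -1))) = Mul(-9, Mul(D, Add(6, Mul(-1, D)))) = Mul(-9, D, Add(6, Mul(-1, D))))
Function('q')(E) = 0
Add(Function('q')(Function('f')(Function('w')(-1))), Mul(-1, Add(17699, Mul(-1, -19596)))) = Add(0, Mul(-1, Add(17699, Mul(-1, -19596)))) = Add(0, Mul(-1, Add(17699, 19596))) = Add(0, Mul(-1, 37295)) = Add(0, -37295) = -37295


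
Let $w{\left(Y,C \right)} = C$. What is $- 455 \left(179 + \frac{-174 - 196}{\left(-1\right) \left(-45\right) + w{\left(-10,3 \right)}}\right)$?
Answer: $- \frac{1870505}{24} \approx -77938.0$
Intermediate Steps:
$- 455 \left(179 + \frac{-174 - 196}{\left(-1\right) \left(-45\right) + w{\left(-10,3 \right)}}\right) = - 455 \left(179 + \frac{-174 - 196}{\left(-1\right) \left(-45\right) + 3}\right) = - 455 \left(179 - \frac{370}{45 + 3}\right) = - 455 \left(179 - \frac{370}{48}\right) = - 455 \left(179 - \frac{185}{24}\right) = \left(-455\right) \frac{4111}{24} = - \frac{1870505}{24}$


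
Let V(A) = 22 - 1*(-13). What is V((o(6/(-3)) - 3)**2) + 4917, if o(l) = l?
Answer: 4952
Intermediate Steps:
V(A) = 35 (V(A) = 22 + 13 = 35)
V((o(6/(-3)) - 3)**2) + 4917 = 35 + 4917 = 4952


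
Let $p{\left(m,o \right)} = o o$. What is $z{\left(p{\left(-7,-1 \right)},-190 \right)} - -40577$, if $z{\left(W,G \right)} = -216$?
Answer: $40361$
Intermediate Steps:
$p{\left(m,o \right)} = o^{2}$
$z{\left(p{\left(-7,-1 \right)},-190 \right)} - -40577 = -216 - -40577 = -216 + 40577 = 40361$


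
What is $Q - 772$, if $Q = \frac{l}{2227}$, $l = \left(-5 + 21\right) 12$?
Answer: $- \frac{1719052}{2227} \approx -771.91$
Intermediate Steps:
$l = 192$ ($l = 16 \cdot 12 = 192$)
$Q = \frac{192}{2227} \approx 0.086215$
$Q - 772 = \frac{192}{2227} - 772 = - \frac{1719052}{2227}$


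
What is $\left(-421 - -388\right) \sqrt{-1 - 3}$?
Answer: $- 66 i \approx - 66.0 i$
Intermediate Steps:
$\left(-421 - -388\right) \sqrt{-1 - 3} = \left(-421 + 388\right) \sqrt{-4} = - 33 \cdot 2 i = - 66 i$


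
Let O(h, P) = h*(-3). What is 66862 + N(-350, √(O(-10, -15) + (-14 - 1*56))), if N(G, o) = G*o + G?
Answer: 66512 - 700*I*√10 ≈ 66512.0 - 2213.6*I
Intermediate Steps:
O(h, P) = -3*h
N(G, o) = G + G*o
66862 + N(-350, √(O(-10, -15) + (-14 - 1*56))) = 66862 - 350*(1 + √(-3*(-10) + (-14 - 1*56))) = 66862 - 350*(1 + √(30 + (-14 - 56))) = 66862 - 350*(1 + √(30 - 70)) = 66862 - 350*(1 + √(-40)) = 66862 - 350*(1 + 2*I*√10) = 66862 + (-350 - 700*I*√10) = 66512 - 700*I*√10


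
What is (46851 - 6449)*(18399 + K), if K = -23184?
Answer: -193323570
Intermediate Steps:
(46851 - 6449)*(18399 + K) = (46851 - 6449)*(18399 - 23184) = 40402*(-4785) = -193323570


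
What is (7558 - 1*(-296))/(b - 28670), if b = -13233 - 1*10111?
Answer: -1309/8669 ≈ -0.15100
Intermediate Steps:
b = -23344 (b = -13233 - 10111 = -23344)
(7558 - 1*(-296))/(b - 28670) = (7558 - 1*(-296))/(-23344 - 28670) = (7558 + 296)/(-52014) = 7854*(-1/52014) = -1309/8669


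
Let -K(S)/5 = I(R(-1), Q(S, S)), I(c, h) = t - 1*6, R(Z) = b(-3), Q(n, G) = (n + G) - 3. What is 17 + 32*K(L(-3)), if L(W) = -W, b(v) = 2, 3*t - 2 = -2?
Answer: 977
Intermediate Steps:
t = 0 (t = ⅔ + (⅓)*(-2) = ⅔ - ⅔ = 0)
Q(n, G) = -3 + G + n (Q(n, G) = (G + n) - 3 = -3 + G + n)
R(Z) = 2
I(c, h) = -6 (I(c, h) = 0 - 1*6 = 0 - 6 = -6)
K(S) = 30 (K(S) = -5*(-6) = 30)
17 + 32*K(L(-3)) = 17 + 32*30 = 17 + 960 = 977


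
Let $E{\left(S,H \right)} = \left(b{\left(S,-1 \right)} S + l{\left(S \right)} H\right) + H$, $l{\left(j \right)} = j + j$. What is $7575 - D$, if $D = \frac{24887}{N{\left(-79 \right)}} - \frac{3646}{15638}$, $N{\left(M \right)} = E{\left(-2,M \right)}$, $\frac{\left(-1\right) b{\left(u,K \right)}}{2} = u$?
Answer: $\frac{13369249839}{1790551} \approx 7466.6$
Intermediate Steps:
$l{\left(j \right)} = 2 j$
$b{\left(u,K \right)} = - 2 u$
$E{\left(S,H \right)} = H - 2 S^{2} + 2 H S$ ($E{\left(S,H \right)} = \left(- 2 S S + 2 S H\right) + H = \left(- 2 S^{2} + 2 H S\right) + H = H - 2 S^{2} + 2 H S$)
$N{\left(M \right)} = -8 - 3 M$ ($N{\left(M \right)} = M - 2 \left(-2\right)^{2} + 2 M \left(-2\right) = M - 8 - 4 M = -8 - 3 M$)
$D = \frac{194173986}{1790551}$ ($D = \frac{24887}{-8 - -237} - \frac{3646}{15638} = \frac{24887}{-8 + 237} - \frac{1823}{7819} = \frac{24887}{229} - \frac{1823}{7819} = \frac{194173986}{1790551} \approx 108.44$)
$7575 - D = 7575 - \frac{194173986}{1790551} = \frac{13369249839}{1790551}$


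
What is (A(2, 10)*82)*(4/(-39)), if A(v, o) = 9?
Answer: -984/13 ≈ -75.692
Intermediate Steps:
(A(2, 10)*82)*(4/(-39)) = (9*82)*(4/(-39)) = 738*(4*(-1/39)) = 738*(-4/39) = -984/13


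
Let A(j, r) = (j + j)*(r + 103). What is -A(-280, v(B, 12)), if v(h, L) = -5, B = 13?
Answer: 54880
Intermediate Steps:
A(j, r) = 2*j*(103 + r) (A(j, r) = (2*j)*(103 + r) = 2*j*(103 + r))
-A(-280, v(B, 12)) = -2*(-280)*(103 - 5) = -2*(-280)*98 = -1*(-54880) = 54880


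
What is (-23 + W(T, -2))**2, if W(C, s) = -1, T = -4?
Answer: 576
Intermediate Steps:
(-23 + W(T, -2))**2 = (-23 - 1)**2 = (-24)**2 = 576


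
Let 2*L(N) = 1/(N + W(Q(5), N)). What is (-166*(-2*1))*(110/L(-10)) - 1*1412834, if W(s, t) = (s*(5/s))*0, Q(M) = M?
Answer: -2143234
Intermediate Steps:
W(s, t) = 0 (W(s, t) = 5*0 = 0)
L(N) = 1/(2*N) (L(N) = 1/(2*(N + 0)) = 1/(2*N))
(-166*(-2*1))*(110/L(-10)) - 1*1412834 = (-166*(-2*1))*(110/(((½)/(-10)))) - 1*1412834 = (-(-332))*(110/(((½)*(-⅒)))) - 1412834 = (-166*(-2))*(110/(-1/20)) - 1412834 = 332*(110*(-20)) - 1412834 = 332*(-2200) - 1412834 = -730400 - 1412834 = -2143234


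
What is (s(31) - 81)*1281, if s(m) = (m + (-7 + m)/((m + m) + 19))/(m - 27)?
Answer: -3374581/36 ≈ -93738.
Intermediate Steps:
s(m) = (m + (-7 + m)/(19 + 2*m))/(-27 + m) (s(m) = (m + (-7 + m)/(2*m + 19))/(-27 + m) = (m + (-7 + m)/(19 + 2*m))/(-27 + m))
(s(31) - 81)*1281 = ((7 - 20*31 - 2*31**2)/(513 - 2*31**2 + 35*31) - 81)*1281 = ((7 - 620 - 2*961)/(513 - 2*961 + 1085) - 81)*1281 = ((7 - 620 - 1922)/(513 - 1922 + 1085) - 81)*1281 = (-2535/(-324) - 81)*1281 = (-1/324*(-2535) - 81)*1281 = (845/108 - 81)*1281 = -7903/108*1281 = -3374581/36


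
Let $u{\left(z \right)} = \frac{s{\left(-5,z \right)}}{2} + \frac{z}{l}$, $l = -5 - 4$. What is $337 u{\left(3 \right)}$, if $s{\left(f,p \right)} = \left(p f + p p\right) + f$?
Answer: $- \frac{11795}{6} \approx -1965.8$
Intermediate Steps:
$s{\left(f,p \right)} = f + p^{2} + f p$ ($s{\left(f,p \right)} = \left(f p + p^{2}\right) + f = \left(p^{2} + f p\right) + f = f + p^{2} + f p$)
$l = -9$
$u{\left(z \right)} = - \frac{5}{2} + \frac{z^{2}}{2} - \frac{47 z}{18}$ ($u{\left(z \right)} = \frac{-5 + z^{2} - 5 z}{2} + \frac{z}{-9} = \left(-5 + z^{2} - 5 z\right) \frac{1}{2} + z \left(- \frac{1}{9}\right) = \left(- \frac{5}{2} + \frac{z^{2}}{2} - \frac{5 z}{2}\right) - \frac{z}{9} = - \frac{5}{2} + \frac{z^{2}}{2} - \frac{47 z}{18}$)
$337 u{\left(3 \right)} = 337 \left(- \frac{5}{2} + \frac{3^{2}}{2} - \frac{47}{6}\right) = 337 \left(- \frac{5}{2} + \frac{1}{2} \cdot 9 - \frac{47}{6}\right) = 337 \left(- \frac{5}{2} + \frac{9}{2} - \frac{47}{6}\right) = 337 \left(- \frac{35}{6}\right) = - \frac{11795}{6}$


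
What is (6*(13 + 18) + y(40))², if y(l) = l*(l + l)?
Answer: 11464996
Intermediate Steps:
y(l) = 2*l² (y(l) = l*(2*l) = 2*l²)
(6*(13 + 18) + y(40))² = (6*(13 + 18) + 2*40²)² = (6*31 + 2*1600)² = (186 + 3200)² = 3386² = 11464996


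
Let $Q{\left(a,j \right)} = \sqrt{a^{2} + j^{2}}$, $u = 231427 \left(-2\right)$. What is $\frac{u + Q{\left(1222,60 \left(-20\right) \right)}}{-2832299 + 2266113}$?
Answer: $\frac{231427}{283093} - \frac{\sqrt{733321}}{283093} \approx 0.81447$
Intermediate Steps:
$u = -462854$
$\frac{u + Q{\left(1222,60 \left(-20\right) \right)}}{-2832299 + 2266113} = \frac{-462854 + \sqrt{1222^{2} + \left(60 \left(-20\right)\right)^{2}}}{-2832299 + 2266113} = \frac{-462854 + \sqrt{1493284 + \left(-1200\right)^{2}}}{-566186} = \left(-462854 + \sqrt{1493284 + 1440000}\right) \left(- \frac{1}{566186}\right) = \left(-462854 + \sqrt{2933284}\right) \left(- \frac{1}{566186}\right) = \left(-462854 + 2 \sqrt{733321}\right) \left(- \frac{1}{566186}\right) = \frac{231427}{283093} - \frac{\sqrt{733321}}{283093}$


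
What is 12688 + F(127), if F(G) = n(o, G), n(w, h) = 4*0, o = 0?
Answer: 12688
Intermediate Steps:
n(w, h) = 0
F(G) = 0
12688 + F(127) = 12688 + 0 = 12688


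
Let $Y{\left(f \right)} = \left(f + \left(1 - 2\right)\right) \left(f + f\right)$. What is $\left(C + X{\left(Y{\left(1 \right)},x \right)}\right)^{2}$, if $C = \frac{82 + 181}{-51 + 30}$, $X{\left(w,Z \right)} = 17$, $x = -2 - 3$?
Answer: $\frac{8836}{441} \approx 20.036$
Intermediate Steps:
$Y{\left(f \right)} = 2 f \left(-1 + f\right)$ ($Y{\left(f \right)} = \left(f - 1\right) 2 f = \left(-1 + f\right) 2 f = 2 f \left(-1 + f\right)$)
$x = -5$ ($x = -2 - 3 = -5$)
$C = - \frac{263}{21}$ ($C = \frac{263}{-21} = 263 \left(- \frac{1}{21}\right) = - \frac{263}{21} \approx -12.524$)
$\left(C + X{\left(Y{\left(1 \right)},x \right)}\right)^{2} = \left(- \frac{263}{21} + 17\right)^{2} = \left(\frac{94}{21}\right)^{2} = \frac{8836}{441}$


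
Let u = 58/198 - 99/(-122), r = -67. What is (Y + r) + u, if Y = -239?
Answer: -3682529/12078 ≈ -304.90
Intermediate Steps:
u = 13339/12078 (u = 58*(1/198) - 99*(-1/122) = 29/99 + 99/122 = 13339/12078 ≈ 1.1044)
(Y + r) + u = (-239 - 67) + 13339/12078 = -306 + 13339/12078 = -3682529/12078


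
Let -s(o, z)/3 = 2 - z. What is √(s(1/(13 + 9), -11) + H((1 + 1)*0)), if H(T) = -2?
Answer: I*√41 ≈ 6.4031*I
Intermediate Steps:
s(o, z) = -6 + 3*z (s(o, z) = -3*(2 - z) = -6 + 3*z)
√(s(1/(13 + 9), -11) + H((1 + 1)*0)) = √((-6 + 3*(-11)) - 2) = √((-6 - 33) - 2) = √(-39 - 2) = √(-41) = I*√41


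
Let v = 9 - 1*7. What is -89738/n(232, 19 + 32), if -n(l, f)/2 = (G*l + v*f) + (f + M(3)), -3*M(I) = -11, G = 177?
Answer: 12237/11242 ≈ 1.0885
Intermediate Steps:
M(I) = 11/3 (M(I) = -1/3*(-11) = 11/3)
v = 2 (v = 9 - 7 = 2)
n(l, f) = -22/3 - 354*l - 6*f (n(l, f) = -2*((177*l + 2*f) + (f + 11/3)) = -2*((2*f + 177*l) + (11/3 + f)) = -2*(11/3 + 3*f + 177*l) = -22/3 - 354*l - 6*f)
-89738/n(232, 19 + 32) = -89738/(-22/3 - 354*232 - 6*(19 + 32)) = -89738/(-22/3 - 82128 - 6*51) = -89738/(-22/3 - 82128 - 306) = -89738/(-247324/3) = -89738*(-3/247324) = 12237/11242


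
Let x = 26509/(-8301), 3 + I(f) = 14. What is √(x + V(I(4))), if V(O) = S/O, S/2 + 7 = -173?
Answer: I*√299496336249/91311 ≈ 5.9934*I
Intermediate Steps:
S = -360 (S = -14 + 2*(-173) = -14 - 346 = -360)
I(f) = 11 (I(f) = -3 + 14 = 11)
V(O) = -360/O
x = -26509/8301 (x = 26509*(-1/8301) = -26509/8301 ≈ -3.1935)
√(x + V(I(4))) = √(-26509/8301 - 360/11) = √(-3279959/91311) = I*√299496336249/91311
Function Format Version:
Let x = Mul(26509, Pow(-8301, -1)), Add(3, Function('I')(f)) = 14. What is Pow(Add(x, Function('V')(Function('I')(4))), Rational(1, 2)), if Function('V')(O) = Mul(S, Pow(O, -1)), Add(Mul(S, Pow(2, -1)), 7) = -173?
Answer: Mul(Rational(1, 91311), I, Pow(299496336249, Rational(1, 2))) ≈ Mul(5.9934, I)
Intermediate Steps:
S = -360 (S = Add(-14, Mul(2, -173)) = Add(-14, -346) = -360)
Function('I')(f) = 11 (Function('I')(f) = Add(-3, 14) = 11)
Function('V')(O) = Mul(-360, Pow(O, -1))
x = Rational(-26509, 8301) (x = Mul(26509, Rational(-1, 8301)) = Rational(-26509, 8301) ≈ -3.1935)
Pow(Add(x, Function('V')(Function('I')(4))), Rational(1, 2)) = Pow(Add(Rational(-26509, 8301), Mul(-360, Pow(11, -1))), Rational(1, 2)) = Pow(Add(Rational(-26509, 8301), Mul(-360, Rational(1, 11))), Rational(1, 2)) = Pow(Add(Rational(-26509, 8301), Rational(-360, 11)), Rational(1, 2)) = Pow(Rational(-3279959, 91311), Rational(1, 2)) = Mul(Rational(1, 91311), I, Pow(299496336249, Rational(1, 2)))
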